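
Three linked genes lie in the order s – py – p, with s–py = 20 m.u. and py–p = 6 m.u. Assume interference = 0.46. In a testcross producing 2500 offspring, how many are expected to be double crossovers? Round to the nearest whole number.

16

Map distances give recombination frequencies of 0.200 and 0.060 for the two intervals.
With interference 0.46 (so coincidence = 0.54), expected double-crossover frequency = 0.200 × 0.060 × 0.54 = 0.00648.
Expected number = 0.00648 × 2500 = 16.20 ≈ 16.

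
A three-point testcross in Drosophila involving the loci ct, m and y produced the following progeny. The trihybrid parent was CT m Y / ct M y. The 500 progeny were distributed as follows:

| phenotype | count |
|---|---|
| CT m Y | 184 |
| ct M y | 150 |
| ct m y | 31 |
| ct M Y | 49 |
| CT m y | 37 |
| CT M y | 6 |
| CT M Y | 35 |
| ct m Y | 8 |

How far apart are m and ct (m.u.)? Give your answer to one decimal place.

16.0 m.u.

The two rarest classes, ct m Y and CT M y, are the double crossovers. Comparing them with the parentals, only the ct allele has switched, so ct is the middle locus and the order is y – ct – m.
Crossovers in the ct–m interval produce the single-crossover classes CT M Y and ct m y (35 + 31 = 66) plus the double crossovers (14).
RF(ct–m) = (66 + 14) / 500 = 80/500 = 0.1600 → 16.0 m.u.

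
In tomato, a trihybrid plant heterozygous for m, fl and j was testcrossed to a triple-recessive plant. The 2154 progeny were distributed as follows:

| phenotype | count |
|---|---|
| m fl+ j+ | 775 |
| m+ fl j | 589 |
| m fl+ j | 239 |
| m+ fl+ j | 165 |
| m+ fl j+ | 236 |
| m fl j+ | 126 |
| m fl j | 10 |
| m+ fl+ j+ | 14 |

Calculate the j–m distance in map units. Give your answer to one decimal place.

23.2 map units

The two most frequent reciprocal classes, m+ fl j and m fl+ j+, are the parental types, so the F1 was m+ fl j / m fl+ j+.
The two rarest classes, m fl j and m+ fl+ j+, are the double crossovers. Comparing them with the parentals, only the m allele has switched, so m is the middle locus and the order is j – m – fl.
Crossovers in the j–m interval produce the single-crossover classes m+ fl j+ and m fl+ j (236 + 239 = 475) plus the double crossovers (24).
RF(j–m) = (475 + 24) / 2154 = 499/2154 = 0.2317 → 23.2 map units.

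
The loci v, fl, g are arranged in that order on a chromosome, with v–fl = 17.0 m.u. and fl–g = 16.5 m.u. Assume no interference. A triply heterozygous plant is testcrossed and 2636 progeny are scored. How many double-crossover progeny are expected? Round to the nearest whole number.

Map distances give recombination frequencies of 0.170 and 0.165 for the two intervals.
With no interference, expected double-crossover frequency = 0.170 × 0.165 = 0.02805.
Expected number = 0.02805 × 2636 = 73.94 ≈ 74.

74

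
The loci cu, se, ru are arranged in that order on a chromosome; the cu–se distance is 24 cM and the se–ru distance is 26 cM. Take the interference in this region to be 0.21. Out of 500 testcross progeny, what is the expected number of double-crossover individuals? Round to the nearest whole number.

Map distances give recombination frequencies of 0.240 and 0.260 for the two intervals.
With interference 0.21 (so coincidence = 0.79), expected double-crossover frequency = 0.240 × 0.260 × 0.79 = 0.04930.
Expected number = 0.04930 × 500 = 24.65 ≈ 25.

25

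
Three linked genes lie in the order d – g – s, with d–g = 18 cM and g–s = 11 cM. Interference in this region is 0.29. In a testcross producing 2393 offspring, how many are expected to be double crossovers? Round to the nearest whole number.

34

Map distances give recombination frequencies of 0.180 and 0.110 for the two intervals.
With interference 0.29 (so coincidence = 0.71), expected double-crossover frequency = 0.180 × 0.110 × 0.71 = 0.01406.
Expected number = 0.01406 × 2393 = 33.64 ≈ 34.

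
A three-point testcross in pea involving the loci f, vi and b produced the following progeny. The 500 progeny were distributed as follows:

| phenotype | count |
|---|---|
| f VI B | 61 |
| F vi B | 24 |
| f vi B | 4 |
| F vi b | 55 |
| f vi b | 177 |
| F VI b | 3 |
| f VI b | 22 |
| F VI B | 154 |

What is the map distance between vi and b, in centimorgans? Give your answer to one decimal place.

10.6 centimorgans

The two most frequent reciprocal classes, f vi b and F VI B, are the parental types, so the F1 was f vi b / F VI B.
The two rarest classes, f vi B and F VI b, are the double crossovers. Comparing them with the parentals, only the b allele has switched, so b is the middle locus and the order is vi – b – f.
Crossovers in the vi–b interval produce the single-crossover classes f VI b and F vi B (22 + 24 = 46) plus the double crossovers (7).
RF(vi–b) = (46 + 7) / 500 = 53/500 = 0.1060 → 10.6 centimorgans.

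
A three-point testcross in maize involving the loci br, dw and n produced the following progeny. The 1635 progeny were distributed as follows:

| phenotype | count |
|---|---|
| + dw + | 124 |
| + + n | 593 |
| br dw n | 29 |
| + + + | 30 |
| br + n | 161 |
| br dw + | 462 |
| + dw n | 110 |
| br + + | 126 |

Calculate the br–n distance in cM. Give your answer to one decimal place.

The two most frequent reciprocal classes, + + n and br dw +, are the parental types, so the F1 was + + n / br dw +.
The two rarest classes, + + + and br dw n, are the double crossovers. Comparing them with the parentals, only the n allele has switched, so n is the middle locus and the order is dw – n – br.
Crossovers in the n–br interval produce the single-crossover classes br + n and + dw + (161 + 124 = 285) plus the double crossovers (59).
RF(n–br) = (285 + 59) / 1635 = 344/1635 = 0.2104 → 21.0 cM.

21.0 cM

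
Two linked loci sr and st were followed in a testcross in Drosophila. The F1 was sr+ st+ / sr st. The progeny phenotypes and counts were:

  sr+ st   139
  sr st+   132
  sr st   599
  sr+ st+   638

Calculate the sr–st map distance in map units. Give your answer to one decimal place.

18.0 map units

The recombinant classes are sr+ st and sr st+: 139 + 132 = 271.
Recombination frequency = 271/1508 = 0.1797 ≈ 18.0%, i.e. 18.0 map units.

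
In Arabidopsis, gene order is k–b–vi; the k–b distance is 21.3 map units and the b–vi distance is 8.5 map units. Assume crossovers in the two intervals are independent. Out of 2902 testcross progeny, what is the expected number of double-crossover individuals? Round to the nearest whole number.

53

Map distances give recombination frequencies of 0.213 and 0.085 for the two intervals.
With no interference, expected double-crossover frequency = 0.213 × 0.085 = 0.01810.
Expected number = 0.01810 × 2902 = 52.54 ≈ 53.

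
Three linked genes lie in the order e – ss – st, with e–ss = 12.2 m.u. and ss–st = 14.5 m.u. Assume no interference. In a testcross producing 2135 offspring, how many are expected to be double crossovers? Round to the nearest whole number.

38

Map distances give recombination frequencies of 0.122 and 0.145 for the two intervals.
With no interference, expected double-crossover frequency = 0.122 × 0.145 = 0.01769.
Expected number = 0.01769 × 2135 = 37.77 ≈ 38.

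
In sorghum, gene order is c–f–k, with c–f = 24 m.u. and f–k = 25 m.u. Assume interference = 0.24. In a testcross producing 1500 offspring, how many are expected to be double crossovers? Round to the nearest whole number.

68

Map distances give recombination frequencies of 0.240 and 0.250 for the two intervals.
With interference 0.24 (so coincidence = 0.76), expected double-crossover frequency = 0.240 × 0.250 × 0.76 = 0.04560.
Expected number = 0.04560 × 1500 = 68.40 ≈ 68.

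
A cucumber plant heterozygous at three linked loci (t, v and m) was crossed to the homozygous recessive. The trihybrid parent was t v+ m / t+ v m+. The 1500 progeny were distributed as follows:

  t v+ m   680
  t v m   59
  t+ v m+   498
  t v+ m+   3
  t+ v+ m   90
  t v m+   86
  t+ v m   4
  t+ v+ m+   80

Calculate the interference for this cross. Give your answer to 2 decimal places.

The two rarest classes, t v+ m+ and t+ v m, are the double crossovers. Comparing them with the parentals, only the m allele has switched, so m is the middle locus and the order is t – m – v.
t–m: (176 + 7)/1500 = 0.1220; m–v: (139 + 7)/1500 = 0.0973.
Expected DCO frequency = 0.1220 × 0.0973 ≈ 0.01187; observed = 7/1500 ≈ 0.00467.
Coefficient of coincidence = 0.00467/0.01187 ≈ 0.39; interference = 1 − 0.39 = 0.61.

0.61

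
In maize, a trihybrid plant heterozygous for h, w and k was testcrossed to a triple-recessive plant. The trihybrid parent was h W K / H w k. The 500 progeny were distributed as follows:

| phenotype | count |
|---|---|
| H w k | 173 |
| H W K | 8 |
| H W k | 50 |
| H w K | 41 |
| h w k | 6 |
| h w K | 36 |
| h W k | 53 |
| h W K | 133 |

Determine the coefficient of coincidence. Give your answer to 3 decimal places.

0.648

The two rarest classes, H W K and h w k, are the double crossovers. Comparing them with the parentals, only the h allele has switched, so h is the middle locus and the order is k – h – w.
k–h: (94 + 14)/500 = 0.2160; h–w: (86 + 14)/500 = 0.2000.
Expected DCO frequency = 0.2160 × 0.2000 ≈ 0.04320; observed = 14/500 ≈ 0.02800.
Coefficient of coincidence = 0.02800/0.04320 ≈ 0.648.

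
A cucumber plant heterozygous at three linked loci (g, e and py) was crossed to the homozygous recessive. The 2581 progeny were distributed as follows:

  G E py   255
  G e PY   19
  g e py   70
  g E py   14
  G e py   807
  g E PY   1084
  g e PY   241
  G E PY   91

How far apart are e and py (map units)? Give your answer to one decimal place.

20.5 map units

The two most frequent reciprocal classes, G e py and g E PY, are the parental types, so the F1 was G e py / g E PY.
The two rarest classes, G e PY and g E py, are the double crossovers. Comparing them with the parentals, only the py allele has switched, so py is the middle locus and the order is e – py – g.
Crossovers in the e–py interval produce the single-crossover classes G E py and g e PY (255 + 241 = 496) plus the double crossovers (33).
RF(e–py) = (496 + 33) / 2581 = 529/2581 = 0.2050 → 20.5 map units.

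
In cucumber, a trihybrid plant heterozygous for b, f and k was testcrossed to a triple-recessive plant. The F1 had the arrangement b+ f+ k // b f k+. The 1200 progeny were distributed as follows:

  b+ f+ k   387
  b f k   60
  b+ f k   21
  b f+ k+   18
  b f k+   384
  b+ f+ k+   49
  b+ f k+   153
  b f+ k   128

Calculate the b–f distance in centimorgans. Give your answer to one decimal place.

26.7 centimorgans

The two rarest classes, b+ f k and b f+ k+, are the double crossovers. Comparing them with the parentals, only the f allele has switched, so f is the middle locus and the order is k – f – b.
Crossovers in the f–b interval produce the single-crossover classes b f+ k and b+ f k+ (128 + 153 = 281) plus the double crossovers (39).
RF(f–b) = (281 + 39) / 1200 = 320/1200 = 0.2667 → 26.7 centimorgans.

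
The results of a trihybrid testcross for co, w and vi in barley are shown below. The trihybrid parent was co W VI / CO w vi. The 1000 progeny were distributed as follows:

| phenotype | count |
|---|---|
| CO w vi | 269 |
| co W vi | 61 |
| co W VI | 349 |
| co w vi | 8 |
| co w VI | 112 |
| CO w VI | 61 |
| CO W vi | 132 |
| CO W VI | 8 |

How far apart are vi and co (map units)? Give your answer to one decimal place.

13.8 map units

The two rarest classes, CO W VI and co w vi, are the double crossovers. Comparing them with the parentals, only the co allele has switched, so co is the middle locus and the order is vi – co – w.
Crossovers in the vi–co interval produce the single-crossover classes co W vi and CO w VI (61 + 61 = 122) plus the double crossovers (16).
RF(vi–co) = (122 + 16) / 1000 = 138/1000 = 0.1380 → 13.8 map units.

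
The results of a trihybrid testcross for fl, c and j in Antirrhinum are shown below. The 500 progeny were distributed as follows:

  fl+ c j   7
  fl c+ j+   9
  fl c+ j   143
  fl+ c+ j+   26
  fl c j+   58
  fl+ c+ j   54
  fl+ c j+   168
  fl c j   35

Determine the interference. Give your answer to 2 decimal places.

0.19

The two most frequent reciprocal classes, fl c+ j and fl+ c j+, are the parental types, so the F1 was fl c+ j / fl+ c j+.
The two rarest classes, fl c+ j+ and fl+ c j, are the double crossovers. Comparing them with the parentals, only the j allele has switched, so j is the middle locus and the order is fl – j – c.
fl–j: (112 + 16)/500 = 0.2560; j–c: (61 + 16)/500 = 0.1540.
Expected DCO frequency = 0.2560 × 0.1540 ≈ 0.03942; observed = 16/500 ≈ 0.03200.
Coefficient of coincidence = 0.03200/0.03942 ≈ 0.81; interference = 1 − 0.81 = 0.19.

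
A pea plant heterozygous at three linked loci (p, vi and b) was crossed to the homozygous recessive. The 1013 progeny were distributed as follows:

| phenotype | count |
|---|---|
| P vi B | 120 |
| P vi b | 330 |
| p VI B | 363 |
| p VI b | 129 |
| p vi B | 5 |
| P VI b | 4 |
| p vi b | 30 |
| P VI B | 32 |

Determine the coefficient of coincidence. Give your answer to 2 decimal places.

The two most frequent reciprocal classes, P vi b and p VI B, are the parental types, so the F1 was P vi b / p VI B.
The two rarest classes, P VI b and p vi B, are the double crossovers. Comparing them with the parentals, only the vi allele has switched, so vi is the middle locus and the order is b – vi – p.
b–vi: (249 + 9)/1013 = 0.2547; vi–p: (62 + 9)/1013 = 0.0701.
Expected DCO frequency = 0.2547 × 0.0701 ≈ 0.01785; observed = 9/1013 ≈ 0.00888.
Coefficient of coincidence = 0.00888/0.01785 ≈ 0.50.

0.50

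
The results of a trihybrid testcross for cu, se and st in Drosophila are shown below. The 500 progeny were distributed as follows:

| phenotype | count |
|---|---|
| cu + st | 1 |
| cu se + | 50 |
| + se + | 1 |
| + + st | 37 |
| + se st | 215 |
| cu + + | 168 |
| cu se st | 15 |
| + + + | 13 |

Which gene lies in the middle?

The two most frequent reciprocal classes, + se st and cu + +, are the parental types, so the F1 was + se st / cu + +.
The two rarest classes, + se + and cu + st, are the double crossovers. Comparing them with the parentals, only the st allele has switched, so st is the middle locus and the order is se – st – cu.

st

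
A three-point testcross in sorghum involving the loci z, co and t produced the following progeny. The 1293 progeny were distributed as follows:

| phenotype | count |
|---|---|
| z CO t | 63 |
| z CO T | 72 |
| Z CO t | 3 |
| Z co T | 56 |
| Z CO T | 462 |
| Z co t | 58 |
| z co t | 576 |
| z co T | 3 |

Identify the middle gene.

t

The two most frequent reciprocal classes, z co t and Z CO T, are the parental types, so the F1 was z co t / Z CO T.
The two rarest classes, z co T and Z CO t, are the double crossovers. Comparing them with the parentals, only the t allele has switched, so t is the middle locus and the order is co – t – z.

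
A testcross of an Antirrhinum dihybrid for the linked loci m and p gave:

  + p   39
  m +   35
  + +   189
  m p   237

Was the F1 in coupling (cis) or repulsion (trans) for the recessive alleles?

cis

The two most frequent classes are + + (189) and m p (237); these are the parental (non-recombinant) types.
So the F1 carried + + on one chromosome and m p on the other — the recessive alleles are on the same chromosome (cis / coupling).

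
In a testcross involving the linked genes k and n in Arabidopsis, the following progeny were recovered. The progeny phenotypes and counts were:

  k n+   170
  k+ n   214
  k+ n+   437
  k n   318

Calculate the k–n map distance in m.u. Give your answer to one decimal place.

33.7 m.u.

The two most frequent classes, k+ n+ (437) and k n (318), are the parental types, so the F1 was k+ n+ / k n.
The recombinant classes are k+ n and k n+: 214 + 170 = 384.
Recombination frequency = 384/1139 = 0.3371 ≈ 33.7%, i.e. 33.7 m.u.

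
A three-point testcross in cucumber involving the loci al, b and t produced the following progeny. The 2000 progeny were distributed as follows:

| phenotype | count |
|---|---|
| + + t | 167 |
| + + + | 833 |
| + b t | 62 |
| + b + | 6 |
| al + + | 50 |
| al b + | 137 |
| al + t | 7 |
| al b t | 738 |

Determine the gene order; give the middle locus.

The two most frequent reciprocal classes, + + + and al b t, are the parental types, so the F1 was + + + / al b t.
The two rarest classes, + b + and al + t, are the double crossovers. Comparing them with the parentals, only the b allele has switched, so b is the middle locus and the order is al – b – t.

b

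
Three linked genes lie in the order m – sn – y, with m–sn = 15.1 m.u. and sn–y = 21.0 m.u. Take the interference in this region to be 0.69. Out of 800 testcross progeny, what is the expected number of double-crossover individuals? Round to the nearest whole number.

Map distances give recombination frequencies of 0.151 and 0.210 for the two intervals.
With interference 0.69 (so coincidence = 0.31), expected double-crossover frequency = 0.151 × 0.210 × 0.31 = 0.00983.
Expected number = 0.00983 × 800 = 7.86 ≈ 8.

8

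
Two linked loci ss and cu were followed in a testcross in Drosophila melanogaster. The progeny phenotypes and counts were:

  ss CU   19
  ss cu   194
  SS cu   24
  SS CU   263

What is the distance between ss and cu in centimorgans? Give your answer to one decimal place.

The two most frequent classes, SS CU (263) and ss cu (194), are the parental types, so the F1 was SS CU / ss cu.
The recombinant classes are SS cu and ss CU: 24 + 19 = 43.
Recombination frequency = 43/500 = 0.0860 ≈ 8.6%, i.e. 8.6 centimorgans.

8.6 centimorgans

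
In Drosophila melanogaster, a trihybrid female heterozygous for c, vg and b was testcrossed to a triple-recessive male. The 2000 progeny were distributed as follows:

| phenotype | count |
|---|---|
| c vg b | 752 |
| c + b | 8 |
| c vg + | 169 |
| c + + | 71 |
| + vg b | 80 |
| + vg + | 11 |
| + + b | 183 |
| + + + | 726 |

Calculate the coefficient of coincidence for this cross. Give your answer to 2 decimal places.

0.60

The two most frequent reciprocal classes, c vg b and + + +, are the parental types, so the F1 was c vg b / + + +.
The two rarest classes, c + b and + vg +, are the double crossovers. Comparing them with the parentals, only the vg allele has switched, so vg is the middle locus and the order is b – vg – c.
b–vg: (352 + 19)/2000 = 0.1855; vg–c: (151 + 19)/2000 = 0.0850.
Expected DCO frequency = 0.1855 × 0.0850 ≈ 0.01577; observed = 19/2000 ≈ 0.00950.
Coefficient of coincidence = 0.00950/0.01577 ≈ 0.60.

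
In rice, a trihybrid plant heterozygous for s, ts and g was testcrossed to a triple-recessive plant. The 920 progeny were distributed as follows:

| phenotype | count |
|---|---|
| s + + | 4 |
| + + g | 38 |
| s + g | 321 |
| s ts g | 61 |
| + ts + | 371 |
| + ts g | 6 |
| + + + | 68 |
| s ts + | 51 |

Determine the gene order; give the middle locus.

The two most frequent reciprocal classes, + ts + and s + g, are the parental types, so the F1 was + ts + / s + g.
The two rarest classes, + ts g and s + +, are the double crossovers. Comparing them with the parentals, only the g allele has switched, so g is the middle locus and the order is s – g – ts.

g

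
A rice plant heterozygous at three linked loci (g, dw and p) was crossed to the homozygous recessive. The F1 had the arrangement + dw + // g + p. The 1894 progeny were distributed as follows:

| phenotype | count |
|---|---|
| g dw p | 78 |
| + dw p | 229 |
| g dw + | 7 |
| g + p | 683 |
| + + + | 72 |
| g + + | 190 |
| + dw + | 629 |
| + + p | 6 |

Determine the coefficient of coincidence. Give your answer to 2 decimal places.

0.35

The two rarest classes, g dw + and + + p, are the double crossovers. Comparing them with the parentals, only the g allele has switched, so g is the middle locus and the order is dw – g – p.
dw–g: (150 + 13)/1894 = 0.0861; g–p: (419 + 13)/1894 = 0.2281.
Expected DCO frequency = 0.0861 × 0.2281 ≈ 0.01964; observed = 13/1894 ≈ 0.00686.
Coefficient of coincidence = 0.00686/0.01964 ≈ 0.35.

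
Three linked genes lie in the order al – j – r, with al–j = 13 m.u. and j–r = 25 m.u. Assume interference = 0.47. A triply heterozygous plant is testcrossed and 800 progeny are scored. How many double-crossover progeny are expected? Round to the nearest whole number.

14

Map distances give recombination frequencies of 0.130 and 0.250 for the two intervals.
With interference 0.47 (so coincidence = 0.53), expected double-crossover frequency = 0.130 × 0.250 × 0.53 = 0.01723.
Expected number = 0.01723 × 800 = 13.78 ≈ 14.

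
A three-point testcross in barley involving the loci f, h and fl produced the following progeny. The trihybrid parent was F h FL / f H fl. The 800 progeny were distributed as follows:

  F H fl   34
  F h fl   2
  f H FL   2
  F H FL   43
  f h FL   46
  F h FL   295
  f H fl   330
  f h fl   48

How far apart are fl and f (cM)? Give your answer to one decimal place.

The two rarest classes, F h fl and f H FL, are the double crossovers. Comparing them with the parentals, only the fl allele has switched, so fl is the middle locus and the order is h – fl – f.
Crossovers in the fl–f interval produce the single-crossover classes f h FL and F H fl (46 + 34 = 80) plus the double crossovers (4).
RF(fl–f) = (80 + 4) / 800 = 84/800 = 0.1050 → 10.5 cM.

10.5 cM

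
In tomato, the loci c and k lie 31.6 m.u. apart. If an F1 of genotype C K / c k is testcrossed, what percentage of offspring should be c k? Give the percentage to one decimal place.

34.2%

A map distance of 31.6 m.u. corresponds to a recombination frequency of 0.316.
The F1 is C K / c k, so c k is a parental gamete class with expected frequency (1 − r)/2 = 0.684/2 = 0.3420.
That is 0.3420 = 34.2% of the progeny.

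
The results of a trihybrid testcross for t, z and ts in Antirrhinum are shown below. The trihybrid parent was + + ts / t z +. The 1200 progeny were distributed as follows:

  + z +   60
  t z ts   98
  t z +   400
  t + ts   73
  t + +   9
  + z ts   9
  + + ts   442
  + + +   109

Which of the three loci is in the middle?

z

The two rarest classes, + z ts and t + +, are the double crossovers. Comparing them with the parentals, only the z allele has switched, so z is the middle locus and the order is t – z – ts.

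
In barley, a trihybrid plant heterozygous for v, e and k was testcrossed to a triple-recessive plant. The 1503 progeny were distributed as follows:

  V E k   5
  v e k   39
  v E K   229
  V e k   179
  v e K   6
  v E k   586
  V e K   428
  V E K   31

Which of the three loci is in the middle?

v

The two most frequent reciprocal classes, V e K and v E k, are the parental types, so the F1 was V e K / v E k.
The two rarest classes, v e K and V E k, are the double crossovers. Comparing them with the parentals, only the v allele has switched, so v is the middle locus and the order is e – v – k.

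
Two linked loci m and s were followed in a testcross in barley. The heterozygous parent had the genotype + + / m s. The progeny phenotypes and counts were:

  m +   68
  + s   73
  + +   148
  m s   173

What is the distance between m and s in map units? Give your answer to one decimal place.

30.5 map units

The recombinant classes are + s and m +: 73 + 68 = 141.
Recombination frequency = 141/462 = 0.3052 ≈ 30.5%, i.e. 30.5 map units.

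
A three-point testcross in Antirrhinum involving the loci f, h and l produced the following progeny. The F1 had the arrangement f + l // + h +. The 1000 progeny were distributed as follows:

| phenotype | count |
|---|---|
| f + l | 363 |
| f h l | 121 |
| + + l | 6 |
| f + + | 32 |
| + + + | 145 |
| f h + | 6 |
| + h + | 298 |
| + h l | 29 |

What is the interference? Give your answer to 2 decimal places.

0.41

The two rarest classes, + + l and f h +, are the double crossovers. Comparing them with the parentals, only the f allele has switched, so f is the middle locus and the order is l – f – h.
l–f: (61 + 12)/1000 = 0.0730; f–h: (266 + 12)/1000 = 0.2780.
Expected DCO frequency = 0.0730 × 0.2780 ≈ 0.02029; observed = 12/1000 ≈ 0.01200.
Coefficient of coincidence = 0.01200/0.02029 ≈ 0.59; interference = 1 − 0.59 = 0.41.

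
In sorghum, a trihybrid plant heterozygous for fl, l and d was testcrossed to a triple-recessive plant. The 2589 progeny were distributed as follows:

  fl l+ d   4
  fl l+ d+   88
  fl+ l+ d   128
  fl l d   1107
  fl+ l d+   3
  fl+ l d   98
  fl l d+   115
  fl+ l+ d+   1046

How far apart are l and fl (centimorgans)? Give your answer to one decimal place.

7.5 centimorgans

The two most frequent reciprocal classes, fl l d and fl+ l+ d+, are the parental types, so the F1 was fl l d / fl+ l+ d+.
The two rarest classes, fl l+ d and fl+ l d+, are the double crossovers. Comparing them with the parentals, only the l allele has switched, so l is the middle locus and the order is d – l – fl.
Crossovers in the l–fl interval produce the single-crossover classes fl+ l d and fl l+ d+ (98 + 88 = 186) plus the double crossovers (7).
RF(l–fl) = (186 + 7) / 2589 = 193/2589 = 0.0745 → 7.5 centimorgans.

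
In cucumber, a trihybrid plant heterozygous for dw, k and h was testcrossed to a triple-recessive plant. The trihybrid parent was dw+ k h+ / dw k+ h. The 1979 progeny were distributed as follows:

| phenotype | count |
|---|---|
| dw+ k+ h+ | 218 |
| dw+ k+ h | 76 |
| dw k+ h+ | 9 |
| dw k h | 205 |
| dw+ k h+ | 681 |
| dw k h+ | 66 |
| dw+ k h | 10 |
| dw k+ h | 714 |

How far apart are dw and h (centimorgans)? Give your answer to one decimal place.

The two rarest classes, dw+ k h and dw k+ h+, are the double crossovers. Comparing them with the parentals, only the h allele has switched, so h is the middle locus and the order is dw – h – k.
Crossovers in the dw–h interval produce the single-crossover classes dw k h+ and dw+ k+ h (66 + 76 = 142) plus the double crossovers (19).
RF(dw–h) = (142 + 19) / 1979 = 161/1979 = 0.0814 → 8.1 centimorgans.

8.1 centimorgans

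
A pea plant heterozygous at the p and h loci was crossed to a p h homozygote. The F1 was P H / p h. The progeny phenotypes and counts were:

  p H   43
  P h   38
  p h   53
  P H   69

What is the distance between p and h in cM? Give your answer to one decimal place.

39.9 cM

The recombinant classes are P h and p H: 38 + 43 = 81.
Recombination frequency = 81/203 = 0.3990 ≈ 39.9%, i.e. 39.9 cM.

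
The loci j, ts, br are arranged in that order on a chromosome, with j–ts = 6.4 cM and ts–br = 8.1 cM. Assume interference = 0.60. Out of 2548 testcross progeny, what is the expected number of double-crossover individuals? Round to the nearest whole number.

5

Map distances give recombination frequencies of 0.064 and 0.081 for the two intervals.
With interference 0.60 (so coincidence = 0.40), expected double-crossover frequency = 0.064 × 0.081 × 0.40 = 0.00207.
Expected number = 0.00207 × 2548 = 5.28 ≈ 5.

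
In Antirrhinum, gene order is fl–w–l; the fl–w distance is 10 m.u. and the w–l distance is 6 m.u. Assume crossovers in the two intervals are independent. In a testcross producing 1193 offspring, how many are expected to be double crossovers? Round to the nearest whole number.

Map distances give recombination frequencies of 0.100 and 0.060 for the two intervals.
With no interference, expected double-crossover frequency = 0.100 × 0.060 = 0.00600.
Expected number = 0.00600 × 1193 = 7.16 ≈ 7.

7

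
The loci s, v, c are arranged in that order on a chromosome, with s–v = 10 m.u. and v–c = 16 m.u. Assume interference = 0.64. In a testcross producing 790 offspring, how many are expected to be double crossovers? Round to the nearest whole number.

5

Map distances give recombination frequencies of 0.100 and 0.160 for the two intervals.
With interference 0.64 (so coincidence = 0.36), expected double-crossover frequency = 0.100 × 0.160 × 0.36 = 0.00576.
Expected number = 0.00576 × 790 = 4.55 ≈ 5.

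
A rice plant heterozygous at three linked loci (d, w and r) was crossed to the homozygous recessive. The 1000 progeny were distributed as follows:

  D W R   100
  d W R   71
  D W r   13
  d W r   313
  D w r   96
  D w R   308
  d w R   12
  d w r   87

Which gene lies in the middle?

The two most frequent reciprocal classes, D w R and d W r, are the parental types, so the F1 was D w R / d W r.
The two rarest classes, d w R and D W r, are the double crossovers. Comparing them with the parentals, only the d allele has switched, so d is the middle locus and the order is w – d – r.

d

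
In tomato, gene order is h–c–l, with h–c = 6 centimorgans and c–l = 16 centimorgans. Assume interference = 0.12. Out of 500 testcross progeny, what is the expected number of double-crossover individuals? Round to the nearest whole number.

4

Map distances give recombination frequencies of 0.060 and 0.160 for the two intervals.
With interference 0.12 (so coincidence = 0.88), expected double-crossover frequency = 0.060 × 0.160 × 0.88 = 0.00845.
Expected number = 0.00845 × 500 = 4.22 ≈ 4.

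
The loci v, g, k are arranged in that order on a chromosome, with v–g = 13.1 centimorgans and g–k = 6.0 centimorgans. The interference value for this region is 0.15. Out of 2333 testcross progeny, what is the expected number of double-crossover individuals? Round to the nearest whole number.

16

Map distances give recombination frequencies of 0.131 and 0.060 for the two intervals.
With interference 0.15 (so coincidence = 0.85), expected double-crossover frequency = 0.131 × 0.060 × 0.85 = 0.00668.
Expected number = 0.00668 × 2333 = 15.59 ≈ 16.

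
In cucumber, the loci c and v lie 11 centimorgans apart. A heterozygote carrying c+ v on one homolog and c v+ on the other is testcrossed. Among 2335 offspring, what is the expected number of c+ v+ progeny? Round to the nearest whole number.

A map distance of 11 centimorgans corresponds to a recombination frequency of 0.110.
The F1 is c+ v / c v+, so c+ v+ is a recombinant gamete class with expected frequency r/2 = 0.110/2 = 0.0550.
Expected number = 0.0550 × 2335 = 128.43 ≈ 128.

128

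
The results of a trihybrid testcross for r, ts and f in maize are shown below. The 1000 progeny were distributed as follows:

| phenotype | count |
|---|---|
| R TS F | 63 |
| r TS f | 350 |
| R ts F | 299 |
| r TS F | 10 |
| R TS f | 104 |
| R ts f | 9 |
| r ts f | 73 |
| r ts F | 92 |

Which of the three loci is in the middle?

The two most frequent reciprocal classes, R ts F and r TS f, are the parental types, so the F1 was R ts F / r TS f.
The two rarest classes, R ts f and r TS F, are the double crossovers. Comparing them with the parentals, only the f allele has switched, so f is the middle locus and the order is ts – f – r.

f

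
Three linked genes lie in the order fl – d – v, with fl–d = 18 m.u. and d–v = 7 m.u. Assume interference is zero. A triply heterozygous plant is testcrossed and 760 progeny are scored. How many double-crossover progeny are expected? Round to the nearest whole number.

Map distances give recombination frequencies of 0.180 and 0.070 for the two intervals.
With no interference, expected double-crossover frequency = 0.180 × 0.070 = 0.01260.
Expected number = 0.01260 × 760 = 9.58 ≈ 10.

10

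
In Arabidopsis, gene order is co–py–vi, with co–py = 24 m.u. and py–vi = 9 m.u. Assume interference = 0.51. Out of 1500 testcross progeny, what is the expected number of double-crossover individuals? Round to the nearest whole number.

Map distances give recombination frequencies of 0.240 and 0.090 for the two intervals.
With interference 0.51 (so coincidence = 0.49), expected double-crossover frequency = 0.240 × 0.090 × 0.49 = 0.01058.
Expected number = 0.01058 × 1500 = 15.88 ≈ 16.

16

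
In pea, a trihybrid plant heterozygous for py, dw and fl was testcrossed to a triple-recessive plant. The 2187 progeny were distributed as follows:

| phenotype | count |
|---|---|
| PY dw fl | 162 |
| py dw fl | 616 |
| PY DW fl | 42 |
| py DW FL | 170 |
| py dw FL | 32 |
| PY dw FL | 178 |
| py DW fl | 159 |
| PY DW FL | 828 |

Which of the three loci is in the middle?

The two most frequent reciprocal classes, py dw fl and PY DW FL, are the parental types, so the F1 was py dw fl / PY DW FL.
The two rarest classes, py dw FL and PY DW fl, are the double crossovers. Comparing them with the parentals, only the fl allele has switched, so fl is the middle locus and the order is py – fl – dw.

fl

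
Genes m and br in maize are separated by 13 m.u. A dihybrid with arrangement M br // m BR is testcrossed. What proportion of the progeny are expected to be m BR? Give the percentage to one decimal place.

A map distance of 13 m.u. corresponds to a recombination frequency of 0.130.
The F1 is M br / m BR, so m BR is a parental gamete class with expected frequency (1 − r)/2 = 0.870/2 = 0.4350.
That is 0.4350 = 43.5% of the progeny.

43.5%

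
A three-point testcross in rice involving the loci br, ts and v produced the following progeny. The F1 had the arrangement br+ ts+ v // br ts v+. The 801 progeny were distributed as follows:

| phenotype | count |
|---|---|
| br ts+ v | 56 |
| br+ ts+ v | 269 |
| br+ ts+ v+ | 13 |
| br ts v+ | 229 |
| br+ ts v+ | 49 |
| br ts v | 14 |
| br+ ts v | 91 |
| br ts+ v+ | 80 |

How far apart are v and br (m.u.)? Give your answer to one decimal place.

The two rarest classes, br+ ts+ v+ and br ts v, are the double crossovers. Comparing them with the parentals, only the v allele has switched, so v is the middle locus and the order is ts – v – br.
Crossovers in the v–br interval produce the single-crossover classes br ts+ v and br+ ts v+ (56 + 49 = 105) plus the double crossovers (27).
RF(v–br) = (105 + 27) / 801 = 132/801 = 0.1648 → 16.5 m.u.

16.5 m.u.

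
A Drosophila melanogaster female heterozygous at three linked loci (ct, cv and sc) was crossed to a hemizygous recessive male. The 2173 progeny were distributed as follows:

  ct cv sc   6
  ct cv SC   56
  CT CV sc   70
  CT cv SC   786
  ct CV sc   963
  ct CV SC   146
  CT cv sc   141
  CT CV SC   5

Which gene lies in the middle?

The two most frequent reciprocal classes, ct CV sc and CT cv SC, are the parental types, so the F1 was ct CV sc / CT cv SC.
The two rarest classes, ct cv sc and CT CV SC, are the double crossovers. Comparing them with the parentals, only the cv allele has switched, so cv is the middle locus and the order is ct – cv – sc.

cv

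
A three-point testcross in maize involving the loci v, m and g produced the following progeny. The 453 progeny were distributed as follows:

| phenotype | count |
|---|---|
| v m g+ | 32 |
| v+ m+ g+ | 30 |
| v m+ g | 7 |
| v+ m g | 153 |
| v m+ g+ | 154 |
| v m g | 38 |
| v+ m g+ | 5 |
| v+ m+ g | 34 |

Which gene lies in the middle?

g

The two most frequent reciprocal classes, v m+ g+ and v+ m g, are the parental types, so the F1 was v m+ g+ / v+ m g.
The two rarest classes, v m+ g and v+ m g+, are the double crossovers. Comparing them with the parentals, only the g allele has switched, so g is the middle locus and the order is m – g – v.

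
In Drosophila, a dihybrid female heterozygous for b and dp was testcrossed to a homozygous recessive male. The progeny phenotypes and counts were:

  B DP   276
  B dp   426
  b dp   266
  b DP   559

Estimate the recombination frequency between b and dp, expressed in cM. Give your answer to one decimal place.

35.5 cM

The two most frequent classes, B dp (426) and b DP (559), are the parental types, so the F1 was B dp / b DP.
The recombinant classes are B DP and b dp: 276 + 266 = 542.
Recombination frequency = 542/1527 = 0.3549 ≈ 35.5%, i.e. 35.5 cM.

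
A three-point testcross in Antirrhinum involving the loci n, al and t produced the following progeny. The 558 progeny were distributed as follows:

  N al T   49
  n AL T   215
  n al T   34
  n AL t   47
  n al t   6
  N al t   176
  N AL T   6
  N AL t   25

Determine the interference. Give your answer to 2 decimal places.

0.13

The two most frequent reciprocal classes, N al t and n AL T, are the parental types, so the F1 was N al t / n AL T.
The two rarest classes, n al t and N AL T, are the double crossovers. Comparing them with the parentals, only the n allele has switched, so n is the middle locus and the order is al – n – t.
al–n: (59 + 12)/558 = 0.1272; n–t: (96 + 12)/558 = 0.1935.
Expected DCO frequency = 0.1272 × 0.1935 ≈ 0.02461; observed = 12/558 ≈ 0.02151.
Coefficient of coincidence = 0.02151/0.02461 ≈ 0.87; interference = 1 − 0.87 = 0.13.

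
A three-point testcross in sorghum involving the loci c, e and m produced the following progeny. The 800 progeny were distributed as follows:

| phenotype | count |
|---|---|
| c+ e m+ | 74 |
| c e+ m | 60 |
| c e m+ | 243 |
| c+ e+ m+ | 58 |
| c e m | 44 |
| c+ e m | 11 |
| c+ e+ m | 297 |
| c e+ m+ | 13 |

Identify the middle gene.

e

The two most frequent reciprocal classes, c+ e+ m and c e m+, are the parental types, so the F1 was c+ e+ m / c e m+.
The two rarest classes, c+ e m and c e+ m+, are the double crossovers. Comparing them with the parentals, only the e allele has switched, so e is the middle locus and the order is c – e – m.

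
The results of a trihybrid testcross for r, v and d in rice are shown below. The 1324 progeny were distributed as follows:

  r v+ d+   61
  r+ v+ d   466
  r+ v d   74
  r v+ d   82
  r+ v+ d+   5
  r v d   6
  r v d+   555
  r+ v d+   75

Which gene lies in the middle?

d

The two most frequent reciprocal classes, r+ v+ d and r v d+, are the parental types, so the F1 was r+ v+ d / r v d+.
The two rarest classes, r+ v+ d+ and r v d, are the double crossovers. Comparing them with the parentals, only the d allele has switched, so d is the middle locus and the order is r – d – v.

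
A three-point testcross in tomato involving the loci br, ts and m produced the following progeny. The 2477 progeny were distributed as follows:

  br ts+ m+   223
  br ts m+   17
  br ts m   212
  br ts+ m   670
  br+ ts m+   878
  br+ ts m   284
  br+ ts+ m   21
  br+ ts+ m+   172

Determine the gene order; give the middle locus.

The two most frequent reciprocal classes, br ts+ m and br+ ts m+, are the parental types, so the F1 was br ts+ m / br+ ts m+.
The two rarest classes, br+ ts+ m and br ts m+, are the double crossovers. Comparing them with the parentals, only the br allele has switched, so br is the middle locus and the order is ts – br – m.

br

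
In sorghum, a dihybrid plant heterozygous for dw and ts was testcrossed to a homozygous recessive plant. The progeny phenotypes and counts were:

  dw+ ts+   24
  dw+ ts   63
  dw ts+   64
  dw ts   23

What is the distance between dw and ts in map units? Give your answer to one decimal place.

27.0 map units

The two most frequent classes, dw+ ts (63) and dw ts+ (64), are the parental types, so the F1 was dw+ ts / dw ts+.
The recombinant classes are dw+ ts+ and dw ts: 24 + 23 = 47.
Recombination frequency = 47/174 = 0.2701 ≈ 27.0%, i.e. 27.0 map units.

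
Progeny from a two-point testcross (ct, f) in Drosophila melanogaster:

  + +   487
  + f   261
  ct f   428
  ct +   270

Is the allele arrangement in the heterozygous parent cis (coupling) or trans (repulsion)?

cis

The two most frequent classes are + + (487) and ct f (428); these are the parental (non-recombinant) types.
So the F1 carried + + on one chromosome and ct f on the other — the recessive alleles are on the same chromosome (cis / coupling).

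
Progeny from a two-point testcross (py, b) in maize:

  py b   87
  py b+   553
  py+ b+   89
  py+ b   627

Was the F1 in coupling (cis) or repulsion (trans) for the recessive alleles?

trans

The two most frequent classes are py+ b (627) and py b+ (553); these are the parental (non-recombinant) types.
So the F1 carried py+ b on one chromosome and py b+ on the other — the recessive alleles are on opposite chromosomes (trans / repulsion).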